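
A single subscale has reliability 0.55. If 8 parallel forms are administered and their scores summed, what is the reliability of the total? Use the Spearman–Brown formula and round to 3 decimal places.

0.907

ρ_k = kρ / (1 + (k−1)ρ) = 8·0.55 / (1 + 7·0.55) = 4.400 / 4.850 = 0.907.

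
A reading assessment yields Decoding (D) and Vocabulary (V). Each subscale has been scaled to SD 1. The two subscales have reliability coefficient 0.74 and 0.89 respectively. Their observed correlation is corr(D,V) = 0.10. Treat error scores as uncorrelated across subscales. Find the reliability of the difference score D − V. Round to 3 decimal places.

0.794

Var(D−V) = 1 + 1 − 2·0.10 = 2 − 0.2 = 1.8.
Under uncorrelated errors the observed covariances equal the true-score covariances, so only the own-variance terms attenuate.
True-score variance = [0.74 + 0.89] − 0.2 = 1.63 − 0.2 = 1.43.
Reliability = 1.43 / 1.8 = 0.794.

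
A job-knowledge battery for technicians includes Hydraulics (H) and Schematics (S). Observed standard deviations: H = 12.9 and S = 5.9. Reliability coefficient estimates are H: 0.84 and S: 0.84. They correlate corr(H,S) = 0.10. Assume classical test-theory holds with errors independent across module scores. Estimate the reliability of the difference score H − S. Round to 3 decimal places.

Var(H−S) = 12.9² + 5.9² − 2·12.9·5.9·0.10 = 201.22 − 15.222 = 185.998.
Because errors are independent across components, Cov(Tᵢ,Tⱼ) = Cov(Xᵢ,Xⱼ); the off-diagonal part of the true-score variance is the same as above.
True-score variance = [12.9²·0.84 + 5.9²·0.84] − 15.222 = 169.025 − 15.222 = 153.803.
Reliability = 153.803 / 185.998 = 0.827.

0.827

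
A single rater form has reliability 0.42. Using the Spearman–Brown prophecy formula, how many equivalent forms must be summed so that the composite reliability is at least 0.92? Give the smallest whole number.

16

k ≥ ρ*(1−ρ₁)/(ρ₁(1−ρ*)) = 0.92·0.58 / (0.42·0.08) = 15.881.
Smallest integer k = 16.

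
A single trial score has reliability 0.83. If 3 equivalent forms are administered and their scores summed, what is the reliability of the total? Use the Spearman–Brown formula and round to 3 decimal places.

ρ_k = kρ / (1 + (k−1)ρ) = 3·0.83 / (1 + 2·0.83) = 2.490 / 2.660 = 0.936.

0.936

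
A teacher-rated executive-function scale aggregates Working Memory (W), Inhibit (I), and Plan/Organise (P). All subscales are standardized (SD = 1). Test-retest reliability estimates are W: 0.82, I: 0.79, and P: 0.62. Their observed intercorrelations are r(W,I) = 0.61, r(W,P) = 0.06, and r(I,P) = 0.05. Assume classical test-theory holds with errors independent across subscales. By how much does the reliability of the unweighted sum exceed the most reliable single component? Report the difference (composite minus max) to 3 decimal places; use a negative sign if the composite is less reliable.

Var(sum) = 3 + 1.44 = 4.44; true-score variance = 2.23 + 1.44 = 3.67; composite reliability = 0.8266.
Max component reliability = 0.8200.
Difference = 0.8266 − 0.8200 = 0.007.

0.007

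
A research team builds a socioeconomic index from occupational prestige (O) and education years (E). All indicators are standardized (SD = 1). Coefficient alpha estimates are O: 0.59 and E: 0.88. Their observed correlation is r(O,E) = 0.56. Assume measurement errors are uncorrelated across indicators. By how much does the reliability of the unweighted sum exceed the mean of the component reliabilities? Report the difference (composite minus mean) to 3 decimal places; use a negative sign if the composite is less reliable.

0.095

Var(sum) = 2 + 1.12 = 3.12; true-score variance = 1.47 + 1.12 = 2.59; composite reliability = 0.8301.
Mean component reliability = 0.7350.
Difference = 0.8301 − 0.7350 = 0.095.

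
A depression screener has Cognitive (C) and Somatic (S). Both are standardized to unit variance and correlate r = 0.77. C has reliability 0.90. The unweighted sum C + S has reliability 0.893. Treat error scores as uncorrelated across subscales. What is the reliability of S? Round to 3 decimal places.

0.721

Var(C+S) = 2 + 2·0.77 = 3.540.
True-score variance = ρ_C + ρ_S + 2·0.77, so 0.893 = (0.90 + ρ_S + 1.54) / 3.540.
ρ_S = 0.893·3.540 − 0.90 − 1.54 = 0.721.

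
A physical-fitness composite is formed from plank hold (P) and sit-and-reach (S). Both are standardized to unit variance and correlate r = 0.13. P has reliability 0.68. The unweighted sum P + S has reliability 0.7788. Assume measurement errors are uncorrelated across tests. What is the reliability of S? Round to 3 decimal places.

0.820

Var(P+S) = 2 + 2·0.13 = 2.260.
True-score variance = ρ_P + ρ_S + 2·0.13, so 0.7788 = (0.68 + ρ_S + 0.26) / 2.260.
ρ_S = 0.7788·2.260 − 0.68 − 0.26 = 0.820.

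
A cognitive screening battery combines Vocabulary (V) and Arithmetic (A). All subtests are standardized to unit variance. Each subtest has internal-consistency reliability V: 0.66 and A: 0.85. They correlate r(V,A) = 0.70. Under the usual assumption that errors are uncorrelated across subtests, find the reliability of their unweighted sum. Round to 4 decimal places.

Var(V+A) = 2 + 2·[0.70] = 2 + 1.4 = 3.4.
Because errors are independent across components, Cov(Tᵢ,Tⱼ) = Cov(Xᵢ,Xⱼ); the off-diagonal part of the true-score variance is the same as above.
True-score variance = [0.66 + 0.85] + 1.4 = 1.51 + 1.4 = 2.91.
Reliability = 2.91 / 3.4 = 0.8559.

0.8559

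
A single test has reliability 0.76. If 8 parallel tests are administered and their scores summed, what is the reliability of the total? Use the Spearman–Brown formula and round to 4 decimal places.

ρ_k = kρ / (1 + (k−1)ρ) = 8·0.76 / (1 + 7·0.76) = 6.080 / 6.320 = 0.9620.

0.9620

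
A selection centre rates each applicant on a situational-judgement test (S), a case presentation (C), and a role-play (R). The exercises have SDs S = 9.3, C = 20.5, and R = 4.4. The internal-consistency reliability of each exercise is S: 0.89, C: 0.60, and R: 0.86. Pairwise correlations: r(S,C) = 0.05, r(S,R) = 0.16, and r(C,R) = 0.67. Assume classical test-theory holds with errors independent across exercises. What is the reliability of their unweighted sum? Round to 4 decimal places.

0.7345

Var(S+C+R) = 9.3² + 20.5² + 4.4² + 2·[9.3·20.5·0.05 + 9.3·4.4·0.16 + 20.5·4.4·0.67] = 526.1 + 153.027 = 679.127.
Because errors are independent across components, Cov(Tᵢ,Tⱼ) = Cov(Xᵢ,Xⱼ); the off-diagonal part of the true-score variance is the same as above.
True-score variance = [9.3²·0.89 + 20.5²·0.60 + 4.4²·0.86] + 153.027 = 345.776 + 153.027 = 498.803.
Reliability = 498.803 / 679.127 = 0.7345.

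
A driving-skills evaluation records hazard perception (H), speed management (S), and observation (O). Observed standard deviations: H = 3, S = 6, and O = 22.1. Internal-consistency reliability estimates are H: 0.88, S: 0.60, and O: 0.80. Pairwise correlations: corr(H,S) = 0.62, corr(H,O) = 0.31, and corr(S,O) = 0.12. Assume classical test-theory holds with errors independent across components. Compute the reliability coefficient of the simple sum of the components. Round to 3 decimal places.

0.820

Var(H+S+O) = 3² + 6² + 22.1² + 2·[3·6·0.62 + 3·22.1·0.31 + 6·22.1·0.12] = 533.41 + 95.25 = 628.66.
Because errors are independent across components, Cov(Tᵢ,Tⱼ) = Cov(Xᵢ,Xⱼ); the off-diagonal part of the true-score variance is the same as above.
True-score variance = [3²·0.88 + 6²·0.60 + 22.1²·0.80] + 95.25 = 420.248 + 95.25 = 515.498.
Reliability = 515.498 / 628.66 = 0.820.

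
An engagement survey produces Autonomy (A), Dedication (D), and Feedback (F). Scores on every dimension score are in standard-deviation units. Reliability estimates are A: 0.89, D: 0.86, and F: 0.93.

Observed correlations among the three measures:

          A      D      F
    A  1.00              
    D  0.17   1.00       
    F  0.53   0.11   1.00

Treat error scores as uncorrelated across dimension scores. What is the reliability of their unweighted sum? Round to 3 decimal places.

0.931

Var(A+D+F) = 3 + 2·[0.17 + 0.53 + 0.11] = 3 + 1.62 = 4.62.
Because errors are independent across components, Cov(Tᵢ,Tⱼ) = Cov(Xᵢ,Xⱼ); the off-diagonal part of the true-score variance is the same as above.
True-score variance = [0.89 + 0.86 + 0.93] + 1.62 = 2.68 + 1.62 = 4.3.
Reliability = 4.3 / 4.62 = 0.931.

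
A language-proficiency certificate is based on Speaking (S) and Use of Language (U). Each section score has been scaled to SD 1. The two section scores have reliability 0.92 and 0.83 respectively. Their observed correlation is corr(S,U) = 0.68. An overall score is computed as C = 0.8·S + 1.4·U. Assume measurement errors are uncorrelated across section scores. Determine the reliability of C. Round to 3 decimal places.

0.907

Var(C) = 0.8² + 1.4² + 2·[1.12·0.68] = 2.6 + 1.5232 = 4.1232.
Under uncorrelated errors the observed covariances equal the true-score covariances, so only the own-variance terms attenuate.
True-score variance = [0.8²·0.92 + 1.4²·0.83] + 1.5232 = 2.2156 + 1.5232 = 3.7388.
Reliability = 3.7388 / 4.1232 = 0.907.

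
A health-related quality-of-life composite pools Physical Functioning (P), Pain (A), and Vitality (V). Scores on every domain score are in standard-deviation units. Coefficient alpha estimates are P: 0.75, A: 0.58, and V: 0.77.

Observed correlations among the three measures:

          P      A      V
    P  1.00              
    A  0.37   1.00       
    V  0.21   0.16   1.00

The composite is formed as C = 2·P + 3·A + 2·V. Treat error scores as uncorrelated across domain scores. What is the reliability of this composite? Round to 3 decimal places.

Var(C) = 2² + 3² + 2² + 2·[6·0.37 + 4·0.21 + 6·0.16] = 17 + 8.04 = 25.04.
Because errors are independent across components, Cov(Tᵢ,Tⱼ) = Cov(Xᵢ,Xⱼ); the off-diagonal part of the true-score variance is the same as above.
True-score variance = [2²·0.75 + 3²·0.58 + 2²·0.77] + 8.04 = 11.3 + 8.04 = 19.34.
Reliability = 19.34 / 25.04 = 0.772.

0.772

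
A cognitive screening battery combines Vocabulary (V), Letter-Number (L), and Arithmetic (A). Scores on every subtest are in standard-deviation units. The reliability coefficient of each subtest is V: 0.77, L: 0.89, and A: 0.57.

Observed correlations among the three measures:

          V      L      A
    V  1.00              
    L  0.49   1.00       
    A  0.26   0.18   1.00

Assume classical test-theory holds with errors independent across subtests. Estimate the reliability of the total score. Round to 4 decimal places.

Var(V+L+A) = 3 + 2·[0.49 + 0.26 + 0.18] = 3 + 1.86 = 4.86.
Under uncorrelated errors the observed covariances equal the true-score covariances, so only the own-variance terms attenuate.
True-score variance = [0.77 + 0.89 + 0.57] + 1.86 = 2.23 + 1.86 = 4.09.
Reliability = 4.09 / 4.86 = 0.8416.

0.8416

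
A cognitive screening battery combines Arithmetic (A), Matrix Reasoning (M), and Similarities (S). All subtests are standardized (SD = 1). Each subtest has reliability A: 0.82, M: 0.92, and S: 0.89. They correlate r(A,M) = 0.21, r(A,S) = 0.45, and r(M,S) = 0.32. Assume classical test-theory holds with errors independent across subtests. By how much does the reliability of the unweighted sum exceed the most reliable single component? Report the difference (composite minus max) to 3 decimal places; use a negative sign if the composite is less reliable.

0.005

Var(sum) = 3 + 1.96 = 4.96; true-score variance = 2.63 + 1.96 = 4.59; composite reliability = 0.9254.
Max component reliability = 0.9200.
Difference = 0.9254 − 0.9200 = 0.005.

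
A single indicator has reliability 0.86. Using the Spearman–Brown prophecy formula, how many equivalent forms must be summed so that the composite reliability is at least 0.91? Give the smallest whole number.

2

k ≥ ρ*(1−ρ₁)/(ρ₁(1−ρ*)) = 0.91·0.14 / (0.86·0.09) = 1.646.
Smallest integer k = 2.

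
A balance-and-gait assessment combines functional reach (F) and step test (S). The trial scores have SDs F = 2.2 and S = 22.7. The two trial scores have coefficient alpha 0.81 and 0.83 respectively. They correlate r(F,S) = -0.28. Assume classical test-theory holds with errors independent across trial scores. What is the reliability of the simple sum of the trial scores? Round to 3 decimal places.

0.820

Var(F+S) = 2.2² + 22.7² + 2·[2.2·22.7·(-0.28)] = 520.13 − 27.9664 = 492.164.
With uncorrelated errors the cross-covariances are all true-score covariance, so they carry over unchanged; only the diagonal terms shrink to ρᵢσᵢ².
True-score variance = [2.2²·0.81 + 22.7²·0.83] − 27.9664 = 431.611 − 27.9664 = 403.645.
Reliability = 403.645 / 492.164 = 0.820.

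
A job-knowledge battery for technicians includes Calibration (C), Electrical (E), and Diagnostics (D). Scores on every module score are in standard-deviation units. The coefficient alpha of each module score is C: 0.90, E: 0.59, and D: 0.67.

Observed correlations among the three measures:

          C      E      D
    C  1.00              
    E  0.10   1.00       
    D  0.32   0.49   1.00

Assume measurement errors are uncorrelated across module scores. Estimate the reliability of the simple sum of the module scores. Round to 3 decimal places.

Var(C+E+D) = 3 + 2·[0.10 + 0.32 + 0.49] = 3 + 1.82 = 4.82.
Under uncorrelated errors the observed covariances equal the true-score covariances, so only the own-variance terms attenuate.
True-score variance = [0.90 + 0.59 + 0.67] + 1.82 = 2.16 + 1.82 = 3.98.
Reliability = 3.98 / 4.82 = 0.826.

0.826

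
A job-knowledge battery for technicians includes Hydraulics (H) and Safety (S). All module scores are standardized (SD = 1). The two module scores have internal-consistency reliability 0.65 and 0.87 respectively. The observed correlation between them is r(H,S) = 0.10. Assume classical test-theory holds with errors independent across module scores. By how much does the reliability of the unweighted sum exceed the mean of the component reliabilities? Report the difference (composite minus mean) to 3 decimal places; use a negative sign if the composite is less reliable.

Var(sum) = 2 + 0.2 = 2.2; true-score variance = 1.52 + 0.2 = 1.72; composite reliability = 0.7818.
Mean component reliability = 0.7600.
Difference = 0.7818 − 0.7600 = 0.022.

0.022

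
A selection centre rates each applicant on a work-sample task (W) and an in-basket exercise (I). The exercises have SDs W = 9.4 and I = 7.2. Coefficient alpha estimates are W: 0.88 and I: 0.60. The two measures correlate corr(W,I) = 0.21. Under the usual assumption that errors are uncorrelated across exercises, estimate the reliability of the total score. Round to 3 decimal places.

0.814

Var(W+I) = 9.4² + 7.2² + 2·[9.4·7.2·0.21] = 140.2 + 28.4256 = 168.626.
With uncorrelated errors the cross-covariances are all true-score covariance, so they carry over unchanged; only the diagonal terms shrink to ρᵢσᵢ².
True-score variance = [9.4²·0.88 + 7.2²·0.60] + 28.4256 = 108.861 + 28.4256 = 137.286.
Reliability = 137.286 / 168.626 = 0.814.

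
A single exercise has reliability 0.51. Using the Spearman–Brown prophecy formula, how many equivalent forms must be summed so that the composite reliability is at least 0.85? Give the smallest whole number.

6

k ≥ ρ*(1−ρ₁)/(ρ₁(1−ρ*)) = 0.85·0.49 / (0.51·0.15) = 5.444.
Smallest integer k = 6.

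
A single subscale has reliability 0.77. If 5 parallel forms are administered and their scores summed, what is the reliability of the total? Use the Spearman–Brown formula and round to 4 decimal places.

ρ_k = kρ / (1 + (k−1)ρ) = 5·0.77 / (1 + 4·0.77) = 3.850 / 4.080 = 0.9436.

0.9436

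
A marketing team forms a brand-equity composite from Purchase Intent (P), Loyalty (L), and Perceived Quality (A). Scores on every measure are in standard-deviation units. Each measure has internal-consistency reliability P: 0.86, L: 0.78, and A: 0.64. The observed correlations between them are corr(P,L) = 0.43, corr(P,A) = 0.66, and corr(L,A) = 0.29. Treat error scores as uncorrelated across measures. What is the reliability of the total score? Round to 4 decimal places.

0.8750

Var(P+L+A) = 3 + 2·[0.43 + 0.66 + 0.29] = 3 + 2.76 = 5.76.
Because errors are independent across components, Cov(Tᵢ,Tⱼ) = Cov(Xᵢ,Xⱼ); the off-diagonal part of the true-score variance is the same as above.
True-score variance = [0.86 + 0.78 + 0.64] + 2.76 = 2.28 + 2.76 = 5.04.
Reliability = 5.04 / 5.76 = 0.8750.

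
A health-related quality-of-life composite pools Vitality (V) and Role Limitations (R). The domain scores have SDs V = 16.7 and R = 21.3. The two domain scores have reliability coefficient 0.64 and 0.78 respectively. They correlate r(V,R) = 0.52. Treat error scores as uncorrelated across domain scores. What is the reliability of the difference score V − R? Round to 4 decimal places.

Var(V−R) = 16.7² + 21.3² − 2·16.7·21.3·0.52 = 732.58 − 369.938 = 362.642.
Because errors are independent across components, Cov(Tᵢ,Tⱼ) = Cov(Xᵢ,Xⱼ); the off-diagonal part of the true-score variance is the same as above.
True-score variance = [16.7²·0.64 + 21.3²·0.78] − 369.938 = 532.368 − 369.938 = 162.429.
Reliability = 162.429 / 362.642 = 0.4479.

0.4479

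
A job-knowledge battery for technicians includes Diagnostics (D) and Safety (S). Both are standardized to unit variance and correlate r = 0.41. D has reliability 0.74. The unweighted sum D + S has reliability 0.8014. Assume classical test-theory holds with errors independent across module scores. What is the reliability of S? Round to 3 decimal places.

Var(D+S) = 2 + 2·0.41 = 2.820.
True-score variance = ρ_D + ρ_S + 2·0.41, so 0.8014 = (0.74 + ρ_S + 0.82) / 2.820.
ρ_S = 0.8014·2.820 − 0.74 − 0.82 = 0.700.

0.700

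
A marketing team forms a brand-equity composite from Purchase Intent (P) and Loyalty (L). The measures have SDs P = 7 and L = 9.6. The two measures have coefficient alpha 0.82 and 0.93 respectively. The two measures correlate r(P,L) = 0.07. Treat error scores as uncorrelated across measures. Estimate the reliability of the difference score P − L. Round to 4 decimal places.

Var(P−L) = 7² + 9.6² − 2·7·9.6·0.07 = 141.16 − 9.408 = 131.752.
Because errors are independent across components, Cov(Tᵢ,Tⱼ) = Cov(Xᵢ,Xⱼ); the off-diagonal part of the true-score variance is the same as above.
True-score variance = [7²·0.82 + 9.6²·0.93] − 9.408 = 125.889 − 9.408 = 116.481.
Reliability = 116.481 / 131.752 = 0.8841.

0.8841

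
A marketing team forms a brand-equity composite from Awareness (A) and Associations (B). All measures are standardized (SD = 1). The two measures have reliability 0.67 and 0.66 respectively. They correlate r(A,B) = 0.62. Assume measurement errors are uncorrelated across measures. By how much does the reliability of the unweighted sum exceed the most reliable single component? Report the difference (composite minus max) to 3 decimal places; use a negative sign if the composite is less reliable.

0.123

Var(sum) = 2 + 1.24 = 3.24; true-score variance = 1.33 + 1.24 = 2.57; composite reliability = 0.7932.
Max component reliability = 0.6700.
Difference = 0.7932 − 0.6700 = 0.123.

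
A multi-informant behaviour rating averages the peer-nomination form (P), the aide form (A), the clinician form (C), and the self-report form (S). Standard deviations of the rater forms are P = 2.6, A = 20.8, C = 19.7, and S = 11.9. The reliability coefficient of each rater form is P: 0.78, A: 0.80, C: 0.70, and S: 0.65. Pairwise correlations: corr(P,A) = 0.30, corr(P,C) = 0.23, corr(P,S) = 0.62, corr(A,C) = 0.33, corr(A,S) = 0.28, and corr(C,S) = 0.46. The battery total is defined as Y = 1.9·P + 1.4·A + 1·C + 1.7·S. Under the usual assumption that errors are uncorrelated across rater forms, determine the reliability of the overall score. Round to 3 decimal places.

0.855

Var(Y) = 1.9²·2.6² + 1.4²·20.8² + 19.7² + 1.7²·11.9² + 2·[2.66·2.6·20.8·0.30 + 1.9·2.6·19.7·0.23 + 3.23·2.6·11.9·0.62 + 1.4·20.8·19.7·0.33 + 2.38·20.8·11.9·0.28 + 1.7·19.7·11.9·0.46] = 1669.72 + 1330.16 = 2999.88.
Under uncorrelated errors the observed covariances equal the true-score covariances, so only the own-variance terms attenuate.
True-score variance = [1.9²·2.6²·0.78 + 1.4²·20.8²·0.80 + 19.7²·0.70 + 1.7²·11.9²·0.65] + 1330.16 = 1235.09 + 1330.16 = 2565.25.
Reliability = 2565.25 / 2999.88 = 0.855.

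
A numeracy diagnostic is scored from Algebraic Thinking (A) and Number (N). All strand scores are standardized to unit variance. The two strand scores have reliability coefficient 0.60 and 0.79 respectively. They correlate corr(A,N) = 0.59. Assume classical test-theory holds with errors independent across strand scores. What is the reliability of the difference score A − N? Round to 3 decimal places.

0.256

Var(A−N) = 1 + 1 − 2·0.59 = 2 − 1.18 = 0.82.
With uncorrelated errors the cross-covariances are all true-score covariance, so they carry over unchanged; only the diagonal terms shrink to ρᵢσᵢ².
True-score variance = [0.60 + 0.79] − 1.18 = 1.39 − 1.18 = 0.21.
Reliability = 0.21 / 0.82 = 0.256.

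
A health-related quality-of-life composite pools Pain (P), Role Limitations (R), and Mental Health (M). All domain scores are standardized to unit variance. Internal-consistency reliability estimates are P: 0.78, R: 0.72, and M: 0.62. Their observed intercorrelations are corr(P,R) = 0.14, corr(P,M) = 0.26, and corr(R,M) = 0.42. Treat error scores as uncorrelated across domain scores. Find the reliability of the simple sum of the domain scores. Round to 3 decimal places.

Var(P+R+M) = 3 + 2·[0.14 + 0.26 + 0.42] = 3 + 1.64 = 4.64.
Under uncorrelated errors the observed covariances equal the true-score covariances, so only the own-variance terms attenuate.
True-score variance = [0.78 + 0.72 + 0.62] + 1.64 = 2.12 + 1.64 = 3.76.
Reliability = 3.76 / 4.64 = 0.810.

0.810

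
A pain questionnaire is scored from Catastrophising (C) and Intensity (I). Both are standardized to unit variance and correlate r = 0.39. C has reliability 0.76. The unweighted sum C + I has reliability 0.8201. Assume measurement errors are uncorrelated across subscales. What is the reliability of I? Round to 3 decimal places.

0.740

Var(C+I) = 2 + 2·0.39 = 2.780.
True-score variance = ρ_C + ρ_I + 2·0.39, so 0.8201 = (0.76 + ρ_I + 0.78) / 2.780.
ρ_I = 0.8201·2.780 − 0.76 − 0.78 = 0.740.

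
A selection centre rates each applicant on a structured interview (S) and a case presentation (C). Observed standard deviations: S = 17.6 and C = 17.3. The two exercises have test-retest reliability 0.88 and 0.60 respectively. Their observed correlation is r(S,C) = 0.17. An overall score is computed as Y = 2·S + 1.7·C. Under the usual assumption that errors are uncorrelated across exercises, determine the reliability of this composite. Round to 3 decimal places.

0.799

Var(Y) = 2²·17.6² + 1.7²·17.3² + 2·[3.4·17.6·17.3·0.17] = 2103.99 + 351.979 = 2455.97.
With uncorrelated errors the cross-covariances are all true-score covariance, so they carry over unchanged; only the diagonal terms shrink to ρᵢσᵢ².
True-score variance = [2²·17.6²·0.88 + 1.7²·17.3²·0.60] + 351.979 = 1609.32 + 351.979 = 1961.3.
Reliability = 1961.3 / 2455.97 = 0.799.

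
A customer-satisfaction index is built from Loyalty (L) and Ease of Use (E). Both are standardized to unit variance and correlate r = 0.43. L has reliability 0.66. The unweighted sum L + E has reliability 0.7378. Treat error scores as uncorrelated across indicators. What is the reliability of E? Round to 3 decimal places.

0.590

Var(L+E) = 2 + 2·0.43 = 2.860.
True-score variance = ρ_L + ρ_E + 2·0.43, so 0.7378 = (0.66 + ρ_E + 0.86) / 2.860.
ρ_E = 0.7378·2.860 − 0.66 − 0.86 = 0.590.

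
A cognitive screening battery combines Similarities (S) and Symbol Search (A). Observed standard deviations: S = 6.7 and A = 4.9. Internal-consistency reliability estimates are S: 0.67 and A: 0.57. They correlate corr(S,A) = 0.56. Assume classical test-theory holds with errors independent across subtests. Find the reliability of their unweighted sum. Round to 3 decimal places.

Var(S+A) = 6.7² + 4.9² + 2·[6.7·4.9·0.56] = 68.9 + 36.7696 = 105.67.
Because errors are independent across components, Cov(Tᵢ,Tⱼ) = Cov(Xᵢ,Xⱼ); the off-diagonal part of the true-score variance is the same as above.
True-score variance = [6.7²·0.67 + 4.9²·0.57] + 36.7696 = 43.762 + 36.7696 = 80.5316.
Reliability = 80.5316 / 105.67 = 0.762.

0.762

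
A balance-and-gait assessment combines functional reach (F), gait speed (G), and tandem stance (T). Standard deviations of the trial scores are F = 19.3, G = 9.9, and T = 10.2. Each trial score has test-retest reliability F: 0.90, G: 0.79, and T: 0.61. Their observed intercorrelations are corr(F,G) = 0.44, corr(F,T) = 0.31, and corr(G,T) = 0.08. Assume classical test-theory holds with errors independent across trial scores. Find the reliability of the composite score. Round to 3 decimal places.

0.888

Var(F+G+T) = 19.3² + 9.9² + 10.2² + 2·[19.3·9.9·0.44 + 19.3·10.2·0.31 + 9.9·10.2·0.08] = 574.54 + 306.352 = 880.892.
With uncorrelated errors the cross-covariances are all true-score covariance, so they carry over unchanged; only the diagonal terms shrink to ρᵢσᵢ².
True-score variance = [19.3²·0.90 + 9.9²·0.79 + 10.2²·0.61] + 306.352 = 476.133 + 306.352 = 782.485.
Reliability = 782.485 / 880.892 = 0.888.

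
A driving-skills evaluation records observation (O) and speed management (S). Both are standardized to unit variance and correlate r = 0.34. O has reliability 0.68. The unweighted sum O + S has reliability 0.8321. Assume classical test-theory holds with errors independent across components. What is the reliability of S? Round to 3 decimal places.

Var(O+S) = 2 + 2·0.34 = 2.680.
True-score variance = ρ_O + ρ_S + 2·0.34, so 0.8321 = (0.68 + ρ_S + 0.68) / 2.680.
ρ_S = 0.8321·2.680 − 0.68 − 0.68 = 0.870.

0.870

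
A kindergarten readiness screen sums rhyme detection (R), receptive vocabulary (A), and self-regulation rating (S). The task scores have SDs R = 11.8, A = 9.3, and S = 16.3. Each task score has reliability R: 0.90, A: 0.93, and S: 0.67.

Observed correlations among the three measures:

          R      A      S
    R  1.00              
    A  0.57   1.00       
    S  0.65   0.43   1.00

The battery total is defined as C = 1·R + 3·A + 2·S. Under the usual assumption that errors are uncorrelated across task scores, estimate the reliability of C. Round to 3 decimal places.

0.885

Var(C) = 11.8² + 3²·9.3² + 2²·16.3² + 2·[3·11.8·9.3·0.57 + 2·11.8·16.3·0.65 + 6·9.3·16.3·0.43] = 1980.41 + 1657.6 = 3638.01.
Under uncorrelated errors the observed covariances equal the true-score covariances, so only the own-variance terms attenuate.
True-score variance = [11.8²·0.90 + 3²·9.3²·0.93 + 2²·16.3²·0.67] + 1657.6 = 1561.29 + 1657.6 = 3218.89.
Reliability = 3218.89 / 3638.01 = 0.885.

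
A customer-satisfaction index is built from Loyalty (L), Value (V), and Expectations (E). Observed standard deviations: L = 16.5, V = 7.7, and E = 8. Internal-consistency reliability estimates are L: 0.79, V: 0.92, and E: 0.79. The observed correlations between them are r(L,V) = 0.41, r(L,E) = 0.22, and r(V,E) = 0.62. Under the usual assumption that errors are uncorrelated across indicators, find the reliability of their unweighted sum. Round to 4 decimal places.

Var(L+V+E) = 16.5² + 7.7² + 8² + 2·[16.5·7.7·0.41 + 16.5·8·0.22 + 7.7·8·0.62] = 395.54 + 238.645 = 634.185.
Because errors are independent across components, Cov(Tᵢ,Tⱼ) = Cov(Xᵢ,Xⱼ); the off-diagonal part of the true-score variance is the same as above.
True-score variance = [16.5²·0.79 + 7.7²·0.92 + 8²·0.79] + 238.645 = 320.184 + 238.645 = 558.829.
Reliability = 558.829 / 634.185 = 0.8812.

0.8812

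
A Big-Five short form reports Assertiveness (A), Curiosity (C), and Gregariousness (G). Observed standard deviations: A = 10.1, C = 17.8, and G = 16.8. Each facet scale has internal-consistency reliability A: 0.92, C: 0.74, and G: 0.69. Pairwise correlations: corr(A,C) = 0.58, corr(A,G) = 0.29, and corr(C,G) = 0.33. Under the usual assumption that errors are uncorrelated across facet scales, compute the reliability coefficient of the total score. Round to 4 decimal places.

0.8523

Var(A+C+G) = 10.1² + 17.8² + 16.8² + 2·[10.1·17.8·0.58 + 10.1·16.8·0.29 + 17.8·16.8·0.33] = 701.09 + 504.326 = 1205.42.
Because errors are independent across components, Cov(Tᵢ,Tⱼ) = Cov(Xᵢ,Xⱼ); the off-diagonal part of the true-score variance is the same as above.
True-score variance = [10.1²·0.92 + 17.8²·0.74 + 16.8²·0.69] + 504.326 = 523.056 + 504.326 = 1027.38.
Reliability = 1027.38 / 1205.42 = 0.8523.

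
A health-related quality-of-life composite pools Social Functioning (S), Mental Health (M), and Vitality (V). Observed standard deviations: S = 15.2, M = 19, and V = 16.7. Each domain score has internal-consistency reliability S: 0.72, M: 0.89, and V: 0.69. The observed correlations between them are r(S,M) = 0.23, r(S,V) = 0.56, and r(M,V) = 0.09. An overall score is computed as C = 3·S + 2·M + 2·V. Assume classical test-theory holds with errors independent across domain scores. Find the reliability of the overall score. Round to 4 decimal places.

Var(C) = 3²·15.2² + 2²·19² + 2²·16.7² + 2·[6·15.2·19·0.23 + 6·15.2·16.7·0.56 + 4·19·16.7·0.09] = 4638.92 + 2731.35 = 7370.27.
With uncorrelated errors the cross-covariances are all true-score covariance, so they carry over unchanged; only the diagonal terms shrink to ρᵢσᵢ².
True-score variance = [3²·15.2²·0.72 + 2²·19²·0.89 + 2²·16.7²·0.69] + 2731.35 = 3552.04 + 2731.35 = 6283.38.
Reliability = 6283.38 / 7370.27 = 0.8525.

0.8525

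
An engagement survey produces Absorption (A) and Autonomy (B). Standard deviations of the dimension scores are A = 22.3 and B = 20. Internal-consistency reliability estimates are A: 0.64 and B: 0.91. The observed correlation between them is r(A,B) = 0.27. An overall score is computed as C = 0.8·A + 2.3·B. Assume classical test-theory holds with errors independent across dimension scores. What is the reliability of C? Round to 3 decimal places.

0.894

Var(C) = 0.8²·22.3² + 2.3²·20² + 2·[1.84·22.3·20·0.27] = 2434.27 + 443.146 = 2877.41.
Because errors are independent across components, Cov(Tᵢ,Tⱼ) = Cov(Xᵢ,Xⱼ); the off-diagonal part of the true-score variance is the same as above.
True-score variance = [0.8²·22.3²·0.64 + 2.3²·20²·0.91] + 443.146 = 2129.25 + 443.146 = 2572.4.
Reliability = 2572.4 / 2877.41 = 0.894.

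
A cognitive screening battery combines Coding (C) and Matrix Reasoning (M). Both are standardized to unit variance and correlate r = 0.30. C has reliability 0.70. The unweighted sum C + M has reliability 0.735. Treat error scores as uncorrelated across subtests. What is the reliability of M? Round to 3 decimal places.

Var(C+M) = 2 + 2·0.30 = 2.600.
True-score variance = ρ_C + ρ_M + 2·0.30, so 0.735 = (0.70 + ρ_M + 0.60) / 2.600.
ρ_M = 0.735·2.600 − 0.70 − 0.60 = 0.611.

0.611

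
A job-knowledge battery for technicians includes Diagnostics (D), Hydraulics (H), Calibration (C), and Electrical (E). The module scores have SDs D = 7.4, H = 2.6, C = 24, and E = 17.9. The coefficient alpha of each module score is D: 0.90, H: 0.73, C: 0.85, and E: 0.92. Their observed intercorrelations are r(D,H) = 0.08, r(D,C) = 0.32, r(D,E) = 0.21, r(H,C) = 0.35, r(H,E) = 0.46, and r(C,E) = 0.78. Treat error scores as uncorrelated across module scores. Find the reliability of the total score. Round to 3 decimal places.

Var(D+H+C+E) = 7.4² + 2.6² + 24² + 17.9² + 2·[7.4·2.6·0.08 + 7.4·24·0.32 + 7.4·17.9·0.21 + 2.6·24·0.35 + 2.6·17.9·0.46 + 24·17.9·0.78] = 957.93 + 929.048 = 1886.98.
With uncorrelated errors the cross-covariances are all true-score covariance, so they carry over unchanged; only the diagonal terms shrink to ρᵢσᵢ².
True-score variance = [7.4²·0.90 + 2.6²·0.73 + 24²·0.85 + 17.9²·0.92] + 929.048 = 838.596 + 929.048 = 1767.64.
Reliability = 1767.64 / 1886.98 = 0.937.

0.937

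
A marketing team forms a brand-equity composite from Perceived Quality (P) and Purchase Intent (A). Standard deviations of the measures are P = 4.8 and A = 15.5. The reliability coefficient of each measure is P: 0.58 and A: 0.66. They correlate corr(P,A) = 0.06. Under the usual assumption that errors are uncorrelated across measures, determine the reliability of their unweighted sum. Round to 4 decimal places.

0.6644

Var(P+A) = 4.8² + 15.5² + 2·[4.8·15.5·0.06] = 263.29 + 8.928 = 272.218.
With uncorrelated errors the cross-covariances are all true-score covariance, so they carry over unchanged; only the diagonal terms shrink to ρᵢσᵢ².
True-score variance = [4.8²·0.58 + 15.5²·0.66] + 8.928 = 171.928 + 8.928 = 180.856.
Reliability = 180.856 / 272.218 = 0.6644.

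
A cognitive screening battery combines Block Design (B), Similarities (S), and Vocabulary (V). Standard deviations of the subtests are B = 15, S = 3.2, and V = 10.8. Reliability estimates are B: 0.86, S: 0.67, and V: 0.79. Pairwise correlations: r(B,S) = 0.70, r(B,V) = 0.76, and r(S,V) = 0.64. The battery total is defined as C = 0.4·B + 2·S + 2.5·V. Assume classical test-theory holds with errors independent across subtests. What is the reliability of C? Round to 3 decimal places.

Var(C) = 0.4²·15² + 2²·3.2² + 2.5²·10.8² + 2·[0.8·15·3.2·0.70 + 15·10.8·0.76 + 5·3.2·10.8·0.64] = 805.96 + 521.184 = 1327.14.
Under uncorrelated errors the observed covariances equal the true-score covariances, so only the own-variance terms attenuate.
True-score variance = [0.4²·15²·0.86 + 2²·3.2²·0.67 + 2.5²·10.8²·0.79] + 521.184 = 634.313 + 521.184 = 1155.5.
Reliability = 1155.5 / 1327.14 = 0.871.

0.871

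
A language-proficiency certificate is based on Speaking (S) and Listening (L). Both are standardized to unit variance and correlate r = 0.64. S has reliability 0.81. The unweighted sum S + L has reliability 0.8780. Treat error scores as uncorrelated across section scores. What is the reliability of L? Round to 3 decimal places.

0.790

Var(S+L) = 2 + 2·0.64 = 3.280.
True-score variance = ρ_S + ρ_L + 2·0.64, so 0.8780 = (0.81 + ρ_L + 1.28) / 3.280.
ρ_L = 0.8780·3.280 − 0.81 − 1.28 = 0.790.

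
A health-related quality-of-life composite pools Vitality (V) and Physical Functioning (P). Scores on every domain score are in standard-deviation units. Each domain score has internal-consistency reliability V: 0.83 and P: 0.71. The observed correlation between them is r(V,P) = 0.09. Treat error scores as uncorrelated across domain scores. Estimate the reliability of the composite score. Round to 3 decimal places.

0.789

Var(V+P) = 2 + 2·[0.09] = 2 + 0.18 = 2.18.
Under uncorrelated errors the observed covariances equal the true-score covariances, so only the own-variance terms attenuate.
True-score variance = [0.83 + 0.71] + 0.18 = 1.54 + 0.18 = 1.72.
Reliability = 1.72 / 2.18 = 0.789.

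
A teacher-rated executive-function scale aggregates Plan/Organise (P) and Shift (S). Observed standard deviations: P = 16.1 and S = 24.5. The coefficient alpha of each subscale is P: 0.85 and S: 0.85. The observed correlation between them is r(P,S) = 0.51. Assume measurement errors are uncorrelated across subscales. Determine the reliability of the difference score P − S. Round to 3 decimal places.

Var(P−S) = 16.1² + 24.5² − 2·16.1·24.5·0.51 = 859.46 − 402.339 = 457.121.
Because errors are independent across components, Cov(Tᵢ,Tⱼ) = Cov(Xᵢ,Xⱼ); the off-diagonal part of the true-score variance is the same as above.
True-score variance = [16.1²·0.85 + 24.5²·0.85] − 402.339 = 730.541 − 402.339 = 328.202.
Reliability = 328.202 / 457.121 = 0.718.

0.718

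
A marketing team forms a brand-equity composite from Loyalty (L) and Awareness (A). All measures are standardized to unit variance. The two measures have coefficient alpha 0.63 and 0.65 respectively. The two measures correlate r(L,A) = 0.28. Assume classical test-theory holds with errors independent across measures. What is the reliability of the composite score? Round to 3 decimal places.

Var(L+A) = 2 + 2·[0.28] = 2 + 0.56 = 2.56.
With uncorrelated errors the cross-covariances are all true-score covariance, so they carry over unchanged; only the diagonal terms shrink to ρᵢσᵢ².
True-score variance = [0.63 + 0.65] + 0.56 = 1.28 + 0.56 = 1.84.
Reliability = 1.84 / 2.56 = 0.719.

0.719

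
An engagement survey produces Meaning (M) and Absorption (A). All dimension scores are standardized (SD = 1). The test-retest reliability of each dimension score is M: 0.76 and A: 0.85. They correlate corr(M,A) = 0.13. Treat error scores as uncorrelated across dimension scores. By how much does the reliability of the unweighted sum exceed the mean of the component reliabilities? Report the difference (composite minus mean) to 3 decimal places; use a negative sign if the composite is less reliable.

Var(sum) = 2 + 0.26 = 2.26; true-score variance = 1.61 + 0.26 = 1.87; composite reliability = 0.8274.
Mean component reliability = 0.8050.
Difference = 0.8274 − 0.8050 = 0.022.

0.022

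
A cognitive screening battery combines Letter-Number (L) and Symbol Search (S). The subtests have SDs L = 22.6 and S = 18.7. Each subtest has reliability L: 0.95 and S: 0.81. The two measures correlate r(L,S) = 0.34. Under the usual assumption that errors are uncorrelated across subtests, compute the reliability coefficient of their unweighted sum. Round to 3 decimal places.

Var(L+S) = 22.6² + 18.7² + 2·[22.6·18.7·0.34] = 860.45 + 287.382 = 1147.83.
With uncorrelated errors the cross-covariances are all true-score covariance, so they carry over unchanged; only the diagonal terms shrink to ρᵢσᵢ².
True-score variance = [22.6²·0.95 + 18.7²·0.81] + 287.382 = 768.471 + 287.382 = 1055.85.
Reliability = 1055.85 / 1147.83 = 0.920.

0.920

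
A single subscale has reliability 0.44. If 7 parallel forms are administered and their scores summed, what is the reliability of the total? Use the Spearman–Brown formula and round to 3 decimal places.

0.846

ρ_k = kρ / (1 + (k−1)ρ) = 7·0.44 / (1 + 6·0.44) = 3.080 / 3.640 = 0.846.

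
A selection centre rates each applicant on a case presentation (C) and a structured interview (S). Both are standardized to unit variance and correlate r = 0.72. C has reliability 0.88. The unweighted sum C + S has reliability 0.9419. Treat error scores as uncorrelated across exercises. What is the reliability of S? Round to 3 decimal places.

Var(C+S) = 2 + 2·0.72 = 3.440.
True-score variance = ρ_C + ρ_S + 2·0.72, so 0.9419 = (0.88 + ρ_S + 1.44) / 3.440.
ρ_S = 0.9419·3.440 − 0.88 − 1.44 = 0.920.

0.920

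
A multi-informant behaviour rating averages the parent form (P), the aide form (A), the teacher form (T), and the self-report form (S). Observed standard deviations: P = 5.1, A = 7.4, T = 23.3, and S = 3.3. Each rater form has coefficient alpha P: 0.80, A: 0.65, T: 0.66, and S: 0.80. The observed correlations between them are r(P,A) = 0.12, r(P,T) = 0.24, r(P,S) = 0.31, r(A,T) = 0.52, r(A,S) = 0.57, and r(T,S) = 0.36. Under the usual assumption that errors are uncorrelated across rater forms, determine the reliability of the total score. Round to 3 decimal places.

Var(P+A+T+S) = 5.1² + 7.4² + 23.3² + 3.3² + 2·[5.1·7.4·0.12 + 5.1·23.3·0.24 + 5.1·3.3·0.31 + 7.4·23.3·0.52 + 7.4·3.3·0.57 + 23.3·3.3·0.36] = 634.55 + 339.047 = 973.597.
With uncorrelated errors the cross-covariances are all true-score covariance, so they carry over unchanged; only the diagonal terms shrink to ρᵢσᵢ².
True-score variance = [5.1²·0.80 + 7.4²·0.65 + 23.3²·0.66 + 3.3²·0.80] + 339.047 = 423.421 + 339.047 = 762.468.
Reliability = 762.468 / 973.597 = 0.783.

0.783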